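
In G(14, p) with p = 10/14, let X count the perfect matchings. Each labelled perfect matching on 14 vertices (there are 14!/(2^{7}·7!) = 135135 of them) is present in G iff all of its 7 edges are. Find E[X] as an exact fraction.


K_14 has 14!/(2^{7}·7!) = 135135 labelled perfect matchings.
For each such perfect matching H, let X_H = 1 if all 7 edges of H are present in G. Then P[X_H = 1] = p^{7} = (5/7)^{7} = 78125/823543.
Summing the indicators: E[X] = Σ_H E[X_H] = 135135 · p^{7} = 135135 · 78125/823543 = 1508203125/117649.
Numerically: E[X] ≈ 1.28e+04.

E[X] = 135135 · (5/7)^{7} = 1508203125/117649 ≈ 1.28e+04.


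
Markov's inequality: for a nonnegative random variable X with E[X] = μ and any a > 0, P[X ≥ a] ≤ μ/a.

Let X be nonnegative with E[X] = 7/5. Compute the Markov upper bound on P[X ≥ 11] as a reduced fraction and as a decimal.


μ = E[X] = 7/5, a = 11.
Markov: P[X ≥ 11] ≤ μ/a = (7/5)/11 = 7/55.
Numerically: ≈ 0.127.
(Since a = 11 > μ = 1.400, the bound 7/55 is < 1 and informative.)

P[X ≥ 11] ≤ 7/55 ≈ 0.127.


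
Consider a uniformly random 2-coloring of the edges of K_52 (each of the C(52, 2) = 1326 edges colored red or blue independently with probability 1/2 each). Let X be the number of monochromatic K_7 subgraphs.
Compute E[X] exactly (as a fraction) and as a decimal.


Let X = Σ_S X_S over the C(52, 7) = 133784560 subsets S of size 7, where X_S = 1 if the K_7 on S is monochromatic.
For a fixed S, the K_7 on S has C(7, 2) = 21 edges. P[all 21 edges red] = (1/2)^21, and likewise for blue, so P[monochromatic] = 2·(1/2)^21 = 2^{1 − 21} = 1/1048576.
By linearity of expectation: E[X] = C(52, 7) · 2^{1 − 21} = 133784560 · 1/1048576 = 8361535/65536.
Numerically: E[X] ≈ 127.58690.

E[X] = C(52,7)·2^(1−C(7,2)) = 8361535/65536 ≈ 127.58690.


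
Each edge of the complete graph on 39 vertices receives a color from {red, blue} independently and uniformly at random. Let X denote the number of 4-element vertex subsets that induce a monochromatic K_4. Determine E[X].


Let X = Σ_S X_S over the C(39, 4) = 82251 subsets S of size 4, where X_S = 1 if the K_4 on S is monochromatic.
For a fixed S, the K_4 on S has C(4, 2) = 6 edges. P[all 6 edges red] = (1/2)^6, and likewise for blue, so P[monochromatic] = 2·(1/2)^6 = 2^{1 − 6} = 1/32.
By linearity of expectation: E[X] = C(39, 4) · 2^{1 − 6} = 82251 · 1/32 = 82251/32.
Numerically: E[X] ≈ 2570.343750.

E[X] = C(39,4)·2^(1−C(4,2)) = 82251/32 ≈ 2570.343750.


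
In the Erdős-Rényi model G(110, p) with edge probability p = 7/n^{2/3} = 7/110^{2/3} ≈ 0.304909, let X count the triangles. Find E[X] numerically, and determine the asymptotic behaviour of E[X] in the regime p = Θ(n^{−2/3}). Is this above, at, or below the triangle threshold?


Number of potential triangles: C(110, 3) = 215820.
Each occurs with probability p³ ≈ (0.304909)³ ≈ 2.83471074e-02.
By linearity: E[X] = C(110, 3)·p³ ≈ 215820 · 2.83471074e-02 ≈ 6117.872727.
Since α = 2/3 < 1, p = c/n^{2/3} ≫ 1/n is above the triangle threshold p ~ 1/n. Asymptotically E[X] ~ (c³/6)·n^{3(1−α)} = (7³/6)·n^{1} → ∞; triangles are abundant w.h.p.

E[X] ≈ 6117.872727; in regime p = Θ(1/n^{2/3}) E[X] diverges (above the triangle threshold p ~ 1/n).


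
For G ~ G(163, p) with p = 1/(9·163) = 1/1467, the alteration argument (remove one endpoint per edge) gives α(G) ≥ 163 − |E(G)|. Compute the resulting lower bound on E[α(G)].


E[|E(G)|] = C(163, 2)·p = 13203 · (1/1467) = 9.
E[α(G)] ≥ n − E[|E(G)|] = 163 − 9 = 154.
Numerically: ≈ 154.00000.
(This is only a lower bound; the true E[α(G)] may be larger.)

E[α(G)] ≥ 154 ≈ 154.00000.


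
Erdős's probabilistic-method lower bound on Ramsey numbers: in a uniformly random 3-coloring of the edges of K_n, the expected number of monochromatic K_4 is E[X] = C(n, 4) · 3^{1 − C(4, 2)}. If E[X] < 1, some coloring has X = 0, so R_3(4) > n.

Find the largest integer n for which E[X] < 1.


We need C(n, 4) · 3^{1 − 6} < 1, i.e. C(n, 4) < 3^{6 − 1} = 243.
Check values of n near the boundary:
  n = 5: C(5, 4) = 5; 5 < 243? YES
  n = 6: C(6, 4) = 15; 15 < 243? YES
  n = 7: C(7, 4) = 35; 35 < 243? YES
  n = 8: C(8, 4) = 70; 70 < 243? YES
  n = 9: C(9, 4) = 126; 126 < 243? YES
  n = 10: C(10, 4) = 210; 210 < 243? YES
  n = 11: C(11, 4) = 330; 330 < 243? NO
  n = 12: C(12, 4) = 495; 495 < 243? NO
The largest n with C(n, 4) < 243 is n = 10 (where E[X] = 70/81 ≈ 0.864198). Hence R_3(4) > 10, i.e. R_3(4) ≥ 11.

Largest n = 10; hence R_3(4) > 10.


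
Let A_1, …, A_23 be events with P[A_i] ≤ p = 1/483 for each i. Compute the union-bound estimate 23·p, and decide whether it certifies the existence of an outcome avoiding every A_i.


Union bound: P[∪_{i=1}^{23} A_i] ≤ Σ_i P[A_i] ≤ 23·p = 23·(1/483) = 1/21.
Numerically: 1/21 ≈ 0.0476190.
Is 1/21 < 1? YES.
Since P[∪ A_i] ≤ 1/21 < 1, the complement has P[∩ A_i^c] ≥ 1 − 1/21 = 20/21 > 0, so some outcome avoids every A_i.

23·p = 1/21 ≈ 0.0476190; existence CERTIFIED by the union bound.


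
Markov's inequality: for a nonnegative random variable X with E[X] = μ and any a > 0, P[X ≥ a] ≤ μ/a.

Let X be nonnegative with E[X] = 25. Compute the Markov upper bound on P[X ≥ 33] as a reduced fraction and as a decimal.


μ = E[X] = 25, a = 33.
Markov: P[X ≥ 33] ≤ μ/a = (25)/33 = 25/33.
Numerically: ≈ 0.7576.
(Since a = 33 > μ = 25.0000, the bound 25/33 is < 1 and informative.)

P[X ≥ 33] ≤ 25/33 ≈ 0.7576.


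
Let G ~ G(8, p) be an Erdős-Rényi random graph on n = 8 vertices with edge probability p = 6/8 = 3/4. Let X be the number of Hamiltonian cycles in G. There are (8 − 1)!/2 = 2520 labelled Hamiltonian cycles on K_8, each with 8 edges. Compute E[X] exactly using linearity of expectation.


K_8 has (8 − 1)!/2 = 2520 labelled Hamiltonian cycles.
For each such Hamiltonian cycle H, let X_H = 1 if all 8 edges of H are present in G. Then P[X_H = 1] = p^{8} = (3/4)^{8} = 6561/65536.
Summing the indicators: E[X] = Σ_H E[X_H] = 2520 · p^{8} = 2520 · 6561/65536 = 2066715/8192.
Numerically: E[X] ≈ 252.

E[X] = 2520 · (3/4)^{8} = 2066715/8192 ≈ 252.


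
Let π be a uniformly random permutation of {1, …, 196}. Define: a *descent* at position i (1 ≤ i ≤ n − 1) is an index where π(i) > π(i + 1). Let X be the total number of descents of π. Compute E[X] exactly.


Write X = Σ X_I over i = 1, …, 195, with X_I the indicator of one descent.
There are 195 indicators.
For each fixed i, the pair (π(i), π(i+1)) is a uniformly random ordered pair of distinct values from {1, …, 196}; by symmetry P[π(i) > π(i+1)] = 1/2.
By linearity: E[X] = 195 · (1/2) = (196 − 1) · (1/2) = 195/2 ≈ 97.5000.

E[X] = 195/2 = 97.5000.


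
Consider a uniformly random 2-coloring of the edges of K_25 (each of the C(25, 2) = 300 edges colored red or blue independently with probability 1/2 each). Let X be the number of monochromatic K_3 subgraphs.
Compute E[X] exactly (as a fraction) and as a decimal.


Let X = Σ_S X_S over the C(25, 3) = 2300 subsets S of size 3, where X_S = 1 if the K_3 on S is monochromatic.
For a fixed S, the K_3 on S has C(3, 2) = 3 edges. P[all 3 edges red] = (1/2)^3, and likewise for blue, so P[monochromatic] = 2·(1/2)^3 = 2^{1 − 3} = 1/4.
By linearity of expectation: E[X] = C(25, 3) · 2^{1 − 3} = 2300 · 1/4 = 575.
Numerically: E[X] ≈ 575.00000.

E[X] = C(25,3)·2^(1−C(3,2)) = 575 ≈ 575.00000.


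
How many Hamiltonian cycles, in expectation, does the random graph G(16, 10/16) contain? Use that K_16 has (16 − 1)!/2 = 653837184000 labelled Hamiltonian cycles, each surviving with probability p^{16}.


K_16 has (16 − 1)!/2 = 653837184000 labelled Hamiltonian cycles.
For each such Hamiltonian cycle H, let X_H = 1 if all 16 edges of H are present in G. Then P[X_H = 1] = p^{16} = (5/8)^{16} = 152587890625/281474976710656.
By linearity of expectation: E[X] = Σ_H E[X_H] = 653837184000 · p^{16} = 653837184000 · 152587890625/281474976710656 = 97429332733154296875/274877906944.
Numerically: E[X] ≈ 3.5445e+08.

E[X] = 653837184000 · (5/8)^{16} = 97429332733154296875/274877906944 ≈ 3.5445e+08.


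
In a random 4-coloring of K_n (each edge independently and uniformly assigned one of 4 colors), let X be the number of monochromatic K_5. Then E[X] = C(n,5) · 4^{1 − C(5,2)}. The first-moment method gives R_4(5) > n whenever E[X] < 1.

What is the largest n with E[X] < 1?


We need C(n, 5) · 4^{1 − 10} < 1, i.e. C(n, 5) < 4^{10 − 1} = 262144.
Check values of n near the boundary:
  n = 30: C(30, 5) = 142506; 142506 < 262144? YES
  n = 31: C(31, 5) = 169911; 169911 < 262144? YES
  n = 32: C(32, 5) = 201376; 201376 < 262144? YES
  n = 33: C(33, 5) = 237336; 237336 < 262144? YES
  n = 34: C(34, 5) = 278256; 278256 < 262144? NO
  n = 35: C(35, 5) = 324632; 324632 < 262144? NO
The largest n with C(n, 5) < 262144 is n = 33 (where E[X] = 29667/32768 ≈ 0.905). Hence R_4(5) > 33, i.e. R_4(5) ≥ 34.

Largest n = 33; hence R_4(5) > 33.


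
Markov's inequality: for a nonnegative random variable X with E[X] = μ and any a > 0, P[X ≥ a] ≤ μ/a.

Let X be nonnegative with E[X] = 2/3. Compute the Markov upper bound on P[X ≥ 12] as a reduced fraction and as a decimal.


μ = E[X] = 2/3, a = 12.
Markov: P[X ≥ 12] ≤ μ/a = (2/3)/12 = 1/18.
Numerically: ≈ 0.05556.
(Since a = 12 > μ = 0.66667, the bound 1/18 is < 1 and informative.)

P[X ≥ 12] ≤ 1/18 ≈ 0.05556.


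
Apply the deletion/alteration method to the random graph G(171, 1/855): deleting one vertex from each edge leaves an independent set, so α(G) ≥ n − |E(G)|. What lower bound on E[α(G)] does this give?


E[|E(G)|] = C(171, 2)·p = 14535 · (1/855) = 17.
E[α(G)] ≥ n − E[|E(G)|] = 171 − 17 = 154.
Numerically: ≈ 154.000000.
(This is only a lower bound; the true E[α(G)] may be larger.)

E[α(G)] ≥ 154 ≈ 154.000000.


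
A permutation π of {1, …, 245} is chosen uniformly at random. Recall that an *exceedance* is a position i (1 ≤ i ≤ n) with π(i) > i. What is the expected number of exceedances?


Write X = Σ_{i=1}^{245} X_i, where X_i = 1_{π(i) > i}.
For each fixed i, π(i) is uniform over {1, …, 245} (marginal of a uniform permutation), so P[π(i) > i] = (n − i)/n. Summing: Σ_{i=1}^{245} (n − i)/n = (0 + 1 + … + 244)/245 = 245(245 − 1)/(2·245) = (245 − 1)/2.
Hence E[X] = Σ_{i=1}^{245} (245 − i)/245 = 122 ≈ 122.000.

E[X] = 122 = 122.000.


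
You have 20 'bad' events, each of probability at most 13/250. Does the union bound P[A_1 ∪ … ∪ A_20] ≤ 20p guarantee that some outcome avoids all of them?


Union bound: P[∪_{i=1}^{20} A_i] ≤ Σ_i P[A_i] ≤ 20·p = 20·(13/250) = 26/25.
Numerically: 26/25 ≈ 1.040.
Is 26/25 < 1? NO.
Since the bound 26/25 is ≥ 1, the union bound is uninformative here; it does NOT by itself certify existence.

20·p = 26/25 ≈ 1.040; existence NOT certified by the union bound.


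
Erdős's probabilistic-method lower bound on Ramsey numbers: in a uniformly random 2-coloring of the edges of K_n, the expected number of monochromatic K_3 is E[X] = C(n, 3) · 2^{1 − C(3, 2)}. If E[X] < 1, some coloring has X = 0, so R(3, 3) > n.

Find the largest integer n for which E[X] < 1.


We need C(n, 3) · 2^{1 − 3} < 1, i.e. C(n, 3) < 2^{3 − 1} = 4.
Check values of n near the boundary:
  n = 3: C(3, 3) = 1; 1 < 4? YES
  n = 4: C(4, 3) = 4; 4 < 4? NO
  n = 5: C(5, 3) = 10; 10 < 4? NO
The largest n with C(n, 3) < 4 is n = 3 (where E[X] = 1/4 ≈ 0.250000). Hence R(3, 3) > 3, i.e. R(3, 3) ≥ 4.

Largest n = 3; hence R(3, 3) > 3.


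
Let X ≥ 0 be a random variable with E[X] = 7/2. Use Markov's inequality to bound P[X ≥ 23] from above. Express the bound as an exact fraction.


μ = E[X] = 7/2, a = 23.
Markov: P[X ≥ 23] ≤ μ/a = (7/2)/23 = 7/46.
Numerically: ≈ 0.1522.
(Since a = 23 > μ = 3.5000, the bound 7/46 is < 1 and informative.)

P[X ≥ 23] ≤ 7/46 ≈ 0.1522.


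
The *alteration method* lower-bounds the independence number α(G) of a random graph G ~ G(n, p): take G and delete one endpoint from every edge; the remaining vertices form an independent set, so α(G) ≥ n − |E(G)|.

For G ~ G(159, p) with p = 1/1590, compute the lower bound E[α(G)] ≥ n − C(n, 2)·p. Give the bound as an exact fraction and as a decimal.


E[|E(G)|] = C(159, 2)·p = 12561 · (1/1590) = 79/10.
E[α(G)] ≥ n − E[|E(G)|] = 159 − 79/10 = 1511/10.
Numerically: ≈ 151.100000.
(This is only a lower bound; the true E[α(G)] may be larger.)

E[α(G)] ≥ 1511/10 ≈ 151.100000.


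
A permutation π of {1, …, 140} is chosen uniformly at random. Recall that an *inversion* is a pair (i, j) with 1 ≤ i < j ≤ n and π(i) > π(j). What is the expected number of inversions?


Write X = Σ X_I over the C(140, 2) = 9730 pairs i < j, with X_I the indicator of one inversion.
There are 9730 indicators.
For each fixed pair i < j, the values π(i) and π(j) are two distinct elements of {1, …, 140} in uniformly random order; by symmetry P[π(i) > π(j)] = 1/2.
By linearity: E[X] = 9730 · (1/2) = C(140, 2) · (1/2) = 9730/2 = 4865 ≈ 4865.00000.

E[X] = 4865 = 4865.00000.


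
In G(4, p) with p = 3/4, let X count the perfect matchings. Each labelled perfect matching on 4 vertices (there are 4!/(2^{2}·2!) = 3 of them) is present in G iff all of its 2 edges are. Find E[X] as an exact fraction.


K_4 has 4!/(2^{2}·2!) = 3 labelled perfect matchings.
For each such perfect matching H, let X_H = 1 if all 2 edges of H are present in G. Then P[X_H = 1] = p^{2} = (3/4)^{2} = 9/16.
By linearity: E[X] = Σ_H E[X_H] = 3 · p^{2} = 3 · 9/16 = 27/16.
Numerically: E[X] ≈ 1.69.

E[X] = 3 · (3/4)^{2} = 27/16 ≈ 1.69.


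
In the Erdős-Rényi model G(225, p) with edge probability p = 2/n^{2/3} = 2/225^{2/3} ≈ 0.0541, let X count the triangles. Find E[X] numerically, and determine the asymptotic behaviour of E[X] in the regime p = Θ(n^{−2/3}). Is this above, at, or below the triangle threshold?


Number of potential triangles: C(225, 3) = 1873200.
Each occurs with probability p³ ≈ (0.0541)³ ≈ 1.58025e-04.
By linearity: E[X] = C(225, 3)·p³ ≈ 1873200 · 1.58025e-04 ≈ 296.012.
Since α = 2/3 < 1, p = c/n^{2/3} ≫ 1/n is above the triangle threshold p ~ 1/n. Asymptotically E[X] ~ (c³/6)·n^{3(1−α)} = (2³/6)·n^{1} → ∞; triangles are abundant w.h.p.

E[X] ≈ 296.012; in regime p = Θ(1/n^{2/3}) E[X] diverges (above the triangle threshold p ~ 1/n).


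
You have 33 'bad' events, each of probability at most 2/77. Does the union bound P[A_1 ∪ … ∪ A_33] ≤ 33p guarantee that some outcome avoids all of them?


Union bound: P[∪_{i=1}^{33} A_i] ≤ Σ_i P[A_i] ≤ 33·p = 33·(2/77) = 6/7.
Numerically: 6/7 ≈ 0.8571.
Is 6/7 < 1? YES.
Since P[∪ A_i] ≤ 6/7 < 1, the complement has P[∩ A_i^c] ≥ 1 − 6/7 = 1/7 > 0, so some outcome avoids every A_i.

33·p = 6/7 ≈ 0.8571; existence CERTIFIED by the union bound.


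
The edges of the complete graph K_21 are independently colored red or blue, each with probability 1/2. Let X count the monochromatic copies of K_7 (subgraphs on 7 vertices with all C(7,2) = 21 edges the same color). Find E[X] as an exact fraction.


Let X = Σ_S X_S over the C(21, 7) = 116280 subsets S of size 7, where X_S = 1 if the K_7 on S is monochromatic.
For a fixed S, the K_7 on S has C(7, 2) = 21 edges. P[all 21 edges red] = (1/2)^21, and likewise for blue, so P[monochromatic] = 2·(1/2)^21 = 2^{1 − 21} = 1/1048576.
By linearity: E[X] = C(21, 7) · 2^{1 − 21} = 116280 · 1/1048576 = 14535/131072.
Numerically: E[X] ≈ 0.1109.

E[X] = C(21,7)·2^(1−C(7,2)) = 14535/131072 ≈ 0.1109.


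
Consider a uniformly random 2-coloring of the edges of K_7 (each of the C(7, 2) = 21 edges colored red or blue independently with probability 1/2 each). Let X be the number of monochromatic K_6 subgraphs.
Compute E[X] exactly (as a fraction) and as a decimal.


Let X = Σ_S X_S over the C(7, 6) = 7 subsets S of size 6, where X_S = 1 if the K_6 on S is monochromatic.
For a fixed S, the K_6 on S has C(6, 2) = 15 edges. P[all 15 edges red] = (1/2)^15, and likewise for blue, so P[monochromatic] = 2·(1/2)^15 = 2^{1 − 15} = 1/16384.
By linearity of expectation: E[X] = C(7, 6) · 2^{1 − 15} = 7 · 1/16384 = 7/16384.
Numerically: E[X] ≈ 0.00043.

E[X] = C(7,6)·2^(1−C(6,2)) = 7/16384 ≈ 0.00043.


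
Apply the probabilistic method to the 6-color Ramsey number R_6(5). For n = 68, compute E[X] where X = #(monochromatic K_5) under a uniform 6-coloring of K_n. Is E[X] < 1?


E[X] = C(68, 5) · 6^{1 − 10} = 10424128 · 6^{−9} = 10424128/10077696.
As a reduced fraction: E[X] = 162877/157464 ≈ 1.0343761.
Is E[X] < 1? NO.
Since E[X] ≥ 1, the first-moment bound is inconclusive at n = 68; it does NOT by itself certify R_6(5) > 68.

E[X] = 162877/157464 ≈ 1.0343761; E[X] ≥ 1; first-moment method inconclusive here.


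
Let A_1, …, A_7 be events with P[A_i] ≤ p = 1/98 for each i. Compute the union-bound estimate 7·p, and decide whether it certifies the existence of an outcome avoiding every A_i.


Union bound: P[∪_{i=1}^{7} A_i] ≤ Σ_i P[A_i] ≤ 7·p = 7·(1/98) = 1/14.
Numerically: 1/14 ≈ 0.0714286.
Is 1/14 < 1? YES.
Since P[∪ A_i] ≤ 1/14 < 1, the complement has P[∩ A_i^c] ≥ 1 − 1/14 = 13/14 > 0, so some outcome avoids every A_i.

7·p = 1/14 ≈ 0.0714286; existence CERTIFIED by the union bound.


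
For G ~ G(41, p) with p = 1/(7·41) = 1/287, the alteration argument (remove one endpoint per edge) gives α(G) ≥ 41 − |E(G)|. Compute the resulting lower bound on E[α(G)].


E[|E(G)|] = C(41, 2)·p = 820 · (1/287) = 20/7.
E[α(G)] ≥ n − E[|E(G)|] = 41 − 20/7 = 267/7.
Numerically: ≈ 38.143.
(This is only a lower bound; the true E[α(G)] may be larger.)

E[α(G)] ≥ 267/7 ≈ 38.143.


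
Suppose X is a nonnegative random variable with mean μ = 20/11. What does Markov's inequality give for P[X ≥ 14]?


μ = E[X] = 20/11, a = 14.
Markov: P[X ≥ 14] ≤ μ/a = (20/11)/14 = 10/77.
Numerically: ≈ 0.130.
(Since a = 14 > μ = 1.818, the bound 10/77 is < 1 and informative.)

P[X ≥ 14] ≤ 10/77 ≈ 0.130.


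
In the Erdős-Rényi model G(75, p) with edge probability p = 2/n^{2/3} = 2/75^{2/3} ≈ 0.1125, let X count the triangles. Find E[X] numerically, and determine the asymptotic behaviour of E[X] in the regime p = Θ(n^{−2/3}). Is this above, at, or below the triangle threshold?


Number of potential triangles: C(75, 3) = 67525.
Each occurs with probability p³ ≈ (0.1125)³ ≈ 1.422222e-03.
By linearity: E[X] = C(75, 3)·p³ ≈ 67525 · 1.422222e-03 ≈ 96.0356.
Since α = 2/3 < 1, p = c/n^{2/3} ≫ 1/n is above the triangle threshold p ~ 1/n. Asymptotically E[X] ~ (c³/6)·n^{3(1−α)} = (2³/6)·n^{1} → ∞; triangles are abundant w.h.p.

E[X] ≈ 96.0356; in regime p = Θ(1/n^{2/3}) E[X] diverges (above the triangle threshold p ~ 1/n).


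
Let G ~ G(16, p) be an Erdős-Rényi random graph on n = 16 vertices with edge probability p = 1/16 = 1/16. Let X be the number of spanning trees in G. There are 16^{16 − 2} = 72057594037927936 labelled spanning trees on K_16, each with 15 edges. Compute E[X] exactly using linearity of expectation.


K_16 has 16^{16 − 2} = 72057594037927936 labelled spanning trees.
For each such spanning tree H, let X_H = 1 if all 15 edges of H are present in G. Then P[X_H = 1] = p^{15} = (1/16)^{15} = 1/1152921504606846976.
By linearity: E[X] = Σ_H E[X_H] = 72057594037927936 · p^{15} = 72057594037927936 · 1/1152921504606846976 = 1/16.
Numerically: E[X] ≈ 0.0625.

E[X] = 72057594037927936 · (1/16)^{15} = 1/16 ≈ 0.0625.


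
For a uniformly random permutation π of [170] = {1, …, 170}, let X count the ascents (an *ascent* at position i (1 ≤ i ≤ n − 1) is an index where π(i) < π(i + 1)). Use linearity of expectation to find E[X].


Write X = Σ X_I over i = 1, …, 169, with X_I the indicator of one ascent.
There are 169 indicators.
For each fixed i, the pair (π(i), π(i+1)) is a uniformly random ordered pair of distinct values from {1, …, 170}; by symmetry P[π(i) < π(i+1)] = 1/2.
By linearity: E[X] = 169 · (1/2) = (170 − 1) · (1/2) = 169/2 ≈ 84.50000.

E[X] = 169/2 = 84.50000.


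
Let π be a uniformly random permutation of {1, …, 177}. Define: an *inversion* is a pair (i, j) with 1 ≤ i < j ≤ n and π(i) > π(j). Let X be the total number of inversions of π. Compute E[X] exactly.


Write X = Σ X_I over the C(177, 2) = 15576 pairs i < j, with X_I the indicator of one inversion.
There are 15576 indicators.
For each fixed pair i < j, the values π(i) and π(j) are two distinct elements of {1, …, 177} in uniformly random order; by symmetry P[π(i) > π(j)] = 1/2.
By linearity: E[X] = 15576 · (1/2) = C(177, 2) · (1/2) = 15576/2 = 7788 ≈ 7788.000000.

E[X] = 7788 = 7788.000000.


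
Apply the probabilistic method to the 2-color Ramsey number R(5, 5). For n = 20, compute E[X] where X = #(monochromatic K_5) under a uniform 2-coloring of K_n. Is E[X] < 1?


E[X] = C(20, 5) · 2^{1 − 10} = 15504 · 2^{−9} = 15504/512.
As a reduced fraction: E[X] = 969/32 ≈ 30.281250.
Is E[X] < 1? NO.
Since E[X] ≥ 1, the first-moment bound is inconclusive at n = 20; it does NOT by itself certify R(5, 5) > 20.

E[X] = 969/32 ≈ 30.281250; E[X] ≥ 1; first-moment method inconclusive here.


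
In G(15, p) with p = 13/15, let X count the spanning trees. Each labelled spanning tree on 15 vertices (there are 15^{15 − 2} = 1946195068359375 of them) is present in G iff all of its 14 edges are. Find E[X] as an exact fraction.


K_15 has 15^{15 − 2} = 1946195068359375 labelled spanning trees.
For each such spanning tree H, let X_H = 1 if all 14 edges of H are present in G. Then P[X_H = 1] = p^{14} = (13/15)^{14} = 3937376385699289/29192926025390625.
Summing the indicators: E[X] = Σ_H E[X_H] = 1946195068359375 · p^{14} = 1946195068359375 · 3937376385699289/29192926025390625 = 3937376385699289/15.
Numerically: E[X] ≈ 2.62e+14.

E[X] = 1946195068359375 · (13/15)^{14} = 3937376385699289/15 ≈ 2.62e+14.


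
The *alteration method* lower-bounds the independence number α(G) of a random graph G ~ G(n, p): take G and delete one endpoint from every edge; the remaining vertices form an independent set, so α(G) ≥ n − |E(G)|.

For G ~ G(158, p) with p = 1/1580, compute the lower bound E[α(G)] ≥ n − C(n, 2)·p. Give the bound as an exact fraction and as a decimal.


E[|E(G)|] = C(158, 2)·p = 12403 · (1/1580) = 157/20.
E[α(G)] ≥ n − E[|E(G)|] = 158 − 157/20 = 3003/20.
Numerically: ≈ 150.150000.
(This is only a lower bound; the true E[α(G)] may be larger.)

E[α(G)] ≥ 3003/20 ≈ 150.150000.


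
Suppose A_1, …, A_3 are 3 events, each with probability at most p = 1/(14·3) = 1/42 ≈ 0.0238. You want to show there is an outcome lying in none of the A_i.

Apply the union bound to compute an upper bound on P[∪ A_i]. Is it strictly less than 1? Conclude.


Union bound: P[∪_{i=1}^{3} A_i] ≤ Σ_i P[A_i] ≤ 3·p = 3·(1/42) = 1/14.
Numerically: 1/14 ≈ 0.0714.
Is 1/14 < 1? YES.
Since P[∪ A_i] ≤ 1/14 < 1, the complement has P[∩ A_i^c] ≥ 1 − 1/14 = 13/14 > 0, so some outcome avoids every A_i.

3·p = 1/14 ≈ 0.0714; existence CERTIFIED by the union bound.


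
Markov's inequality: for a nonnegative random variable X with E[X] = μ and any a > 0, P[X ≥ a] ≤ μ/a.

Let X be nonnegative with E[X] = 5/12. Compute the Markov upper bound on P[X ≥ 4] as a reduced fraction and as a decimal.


μ = E[X] = 5/12, a = 4.
Markov: P[X ≥ 4] ≤ μ/a = (5/12)/4 = 5/48.
Numerically: ≈ 0.1042.
(Since a = 4 > μ = 0.4167, the bound 5/48 is < 1 and informative.)

P[X ≥ 4] ≤ 5/48 ≈ 0.1042.


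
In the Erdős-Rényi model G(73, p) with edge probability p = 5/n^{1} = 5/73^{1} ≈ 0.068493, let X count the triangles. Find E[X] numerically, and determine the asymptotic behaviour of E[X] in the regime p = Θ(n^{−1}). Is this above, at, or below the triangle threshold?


Number of potential triangles: C(73, 3) = 62196.
Each occurs with probability p³ ≈ (0.068493)³ ≈ 3.2132272e-04.
By linearity: E[X] = C(73, 3)·p³ ≈ 62196 · 3.2132272e-04 ≈ 19.98499.
Here α = 1, so p = 5/n is exactly at the triangle threshold p ~ 1/n. Asymptotically E[X] → c³/6 = 5³/6 = 125/6 ≈ 20.83333, a bounded constant. In this regime the triangle count is asymptotically Poisson(c³/6).

E[X] ≈ 19.98499; in regime p = Θ(1/n^{1}) E[X] stays bounded (at the triangle threshold p ~ 1/n).


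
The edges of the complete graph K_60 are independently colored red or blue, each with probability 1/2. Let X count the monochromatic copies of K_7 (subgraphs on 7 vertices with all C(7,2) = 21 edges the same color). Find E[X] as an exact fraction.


Let X = Σ_S X_S over the C(60, 7) = 386206920 subsets S of size 7, where X_S = 1 if the K_7 on S is monochromatic.
For a fixed S, the K_7 on S has C(7, 2) = 21 edges. P[all 21 edges red] = (1/2)^21, and likewise for blue, so P[monochromatic] = 2·(1/2)^21 = 2^{1 − 21} = 1/1048576.
By linearity: E[X] = C(60, 7) · 2^{1 − 21} = 386206920 · 1/1048576 = 48275865/131072.
Numerically: E[X] ≈ 368.3156.

E[X] = C(60,7)·2^(1−C(7,2)) = 48275865/131072 ≈ 368.3156.


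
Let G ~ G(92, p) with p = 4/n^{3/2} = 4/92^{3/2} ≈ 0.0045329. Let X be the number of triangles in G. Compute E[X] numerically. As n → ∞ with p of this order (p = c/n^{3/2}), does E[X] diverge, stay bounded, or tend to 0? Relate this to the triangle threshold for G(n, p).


Number of potential triangles: C(92, 3) = 125580.
Each occurs with probability p³ ≈ (0.0045329)³ ≈ 9.3139682e-08.
By linearity: E[X] = C(92, 3)·p³ ≈ 125580 · 9.3139682e-08 ≈ 0.01170.
Since α = 3/2 > 1, p = c/n^{3/2} = o(1/n) is below the triangle threshold p ~ 1/n. Asymptotically E[X] ~ (c³/6)·n^{3(1−α)} = (4³/6)·n^{-1.5} → 0, so by Markov's inequality G has no triangles w.h.p.

E[X] ≈ 0.01170; in regime p = Θ(1/n^{3/2}) E[X] tends to 0 (below the triangle threshold p ~ 1/n).


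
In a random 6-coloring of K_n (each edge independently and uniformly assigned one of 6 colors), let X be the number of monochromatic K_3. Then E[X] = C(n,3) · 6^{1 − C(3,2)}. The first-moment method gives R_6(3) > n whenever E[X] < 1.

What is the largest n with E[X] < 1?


We need C(n, 3) · 6^{1 − 3} < 1, i.e. C(n, 3) < 6^{3 − 1} = 36.
Check values of n near the boundary:
  n = 3: C(3, 3) = 1; 1 < 36? YES
  n = 4: C(4, 3) = 4; 4 < 36? YES
  n = 5: C(5, 3) = 10; 10 < 36? YES
  n = 6: C(6, 3) = 20; 20 < 36? YES
  n = 7: C(7, 3) = 35; 35 < 36? YES
  n = 8: C(8, 3) = 56; 56 < 36? NO
The largest n with C(n, 3) < 36 is n = 7 (where E[X] = 35/36 ≈ 0.97222). Hence R_6(3) > 7, i.e. R_6(3) ≥ 8.

Largest n = 7; hence R_6(3) > 7.


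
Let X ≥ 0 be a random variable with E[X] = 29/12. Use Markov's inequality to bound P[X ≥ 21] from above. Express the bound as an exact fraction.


μ = E[X] = 29/12, a = 21.
Markov: P[X ≥ 21] ≤ μ/a = (29/12)/21 = 29/252.
Numerically: ≈ 0.115.
(Since a = 21 > μ = 2.417, the bound 29/252 is < 1 and informative.)

P[X ≥ 21] ≤ 29/252 ≈ 0.115.


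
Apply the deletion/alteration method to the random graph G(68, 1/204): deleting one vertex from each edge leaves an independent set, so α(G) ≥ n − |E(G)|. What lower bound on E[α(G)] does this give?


E[|E(G)|] = C(68, 2)·p = 2278 · (1/204) = 67/6.
E[α(G)] ≥ n − E[|E(G)|] = 68 − 67/6 = 341/6.
Numerically: ≈ 56.83333.
(This is only a lower bound; the true E[α(G)] may be larger.)

E[α(G)] ≥ 341/6 ≈ 56.83333.


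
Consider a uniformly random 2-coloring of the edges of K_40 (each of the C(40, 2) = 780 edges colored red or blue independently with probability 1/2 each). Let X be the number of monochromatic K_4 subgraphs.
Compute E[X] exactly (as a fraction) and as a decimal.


Let X = Σ_S X_S over the C(40, 4) = 91390 subsets S of size 4, where X_S = 1 if the K_4 on S is monochromatic.
For a fixed S, the K_4 on S has C(4, 2) = 6 edges. P[all 6 edges red] = (1/2)^6, and likewise for blue, so P[monochromatic] = 2·(1/2)^6 = 2^{1 − 6} = 1/32.
By linearity of expectation: E[X] = C(40, 4) · 2^{1 − 6} = 91390 · 1/32 = 45695/16.
Numerically: E[X] ≈ 2855.93750.

E[X] = C(40,4)·2^(1−C(4,2)) = 45695/16 ≈ 2855.93750.


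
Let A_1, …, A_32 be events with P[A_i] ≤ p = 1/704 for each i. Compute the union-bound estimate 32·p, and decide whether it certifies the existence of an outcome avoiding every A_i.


Union bound: P[∪_{i=1}^{32} A_i] ≤ Σ_i P[A_i] ≤ 32·p = 32·(1/704) = 1/22.
Numerically: 1/22 ≈ 0.04545.
Is 1/22 < 1? YES.
Since P[∪ A_i] ≤ 1/22 < 1, the complement has P[∩ A_i^c] ≥ 1 − 1/22 = 21/22 > 0, so some outcome avoids every A_i.

32·p = 1/22 ≈ 0.04545; existence CERTIFIED by the union bound.


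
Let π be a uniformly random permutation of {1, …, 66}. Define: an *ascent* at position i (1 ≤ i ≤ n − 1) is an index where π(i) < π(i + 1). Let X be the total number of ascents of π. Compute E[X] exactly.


Write X = Σ X_I over i = 1, …, 65, with X_I the indicator of one ascent.
There are 65 indicators.
For each fixed i, the pair (π(i), π(i+1)) is a uniformly random ordered pair of distinct values from {1, …, 66}; by symmetry P[π(i) < π(i+1)] = 1/2.
By linearity: E[X] = 65 · (1/2) = (66 − 1) · (1/2) = 65/2 ≈ 32.5000.

E[X] = 65/2 = 32.5000.


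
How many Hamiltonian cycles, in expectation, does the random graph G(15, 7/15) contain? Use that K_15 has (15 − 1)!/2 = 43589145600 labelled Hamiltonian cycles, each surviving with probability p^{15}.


K_15 has (15 − 1)!/2 = 43589145600 labelled Hamiltonian cycles.
For each such Hamiltonian cycle H, let X_H = 1 if all 15 edges of H are present in G. Then P[X_H = 1] = p^{15} = (7/15)^{15} = 4747561509943/437893890380859375.
By linearity: E[X] = Σ_H E[X_H] = 43589145600 · p^{15} = 43589145600 · 4747561509943/437893890380859375 = 34064551424174695424/72081298828125.
Numerically: E[X] ≈ 4.726e+05.

E[X] = 43589145600 · (7/15)^{15} = 34064551424174695424/72081298828125 ≈ 4.726e+05.


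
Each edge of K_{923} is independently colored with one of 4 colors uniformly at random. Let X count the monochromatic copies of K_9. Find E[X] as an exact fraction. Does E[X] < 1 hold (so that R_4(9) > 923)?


E[X] = C(923, 9) · 4^{1 − 36} = 1288430932418687114265 · 4^{−35} = 1288430932418687114265/1180591620717411303424.
As a reduced fraction: E[X] = 1288430932418687114265/1180591620717411303424 ≈ 1.091.
Is E[X] < 1? NO.
Since E[X] ≥ 1, the first-moment bound is inconclusive at n = 923; it does NOT by itself certify R_4(9) > 923.

E[X] = 1288430932418687114265/1180591620717411303424 ≈ 1.091; E[X] ≥ 1; first-moment method inconclusive here.


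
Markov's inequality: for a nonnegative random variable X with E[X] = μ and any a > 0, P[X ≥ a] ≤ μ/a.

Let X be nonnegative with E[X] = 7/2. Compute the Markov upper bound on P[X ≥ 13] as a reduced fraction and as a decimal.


μ = E[X] = 7/2, a = 13.
Markov: P[X ≥ 13] ≤ μ/a = (7/2)/13 = 7/26.
Numerically: ≈ 0.269.
(Since a = 13 > μ = 3.500, the bound 7/26 is < 1 and informative.)

P[X ≥ 13] ≤ 7/26 ≈ 0.269.


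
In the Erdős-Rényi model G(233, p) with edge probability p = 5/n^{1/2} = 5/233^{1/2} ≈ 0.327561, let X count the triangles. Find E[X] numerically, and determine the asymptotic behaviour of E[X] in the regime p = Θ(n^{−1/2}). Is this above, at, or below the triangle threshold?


Number of potential triangles: C(233, 3) = 2081156.
Each occurs with probability p³ ≈ (0.327561)³ ≈ 3.51460184e-02.
By linearity: E[X] = C(233, 3)·p³ ≈ 2081156 · 3.51460184e-02 ≈ 73144.346969.
Since α = 1/2 < 1, p = c/n^{1/2} ≫ 1/n is above the triangle threshold p ~ 1/n. Asymptotically E[X] ~ (c³/6)·n^{3(1−α)} = (5³/6)·n^{1.5} → ∞; triangles are abundant w.h.p.

E[X] ≈ 73144.346969; in regime p = Θ(1/n^{1/2}) E[X] diverges (above the triangle threshold p ~ 1/n).


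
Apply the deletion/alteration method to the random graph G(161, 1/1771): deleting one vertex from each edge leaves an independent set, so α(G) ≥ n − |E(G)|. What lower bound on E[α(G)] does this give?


E[|E(G)|] = C(161, 2)·p = 12880 · (1/1771) = 80/11.
E[α(G)] ≥ n − E[|E(G)|] = 161 − 80/11 = 1691/11.
Numerically: ≈ 153.727273.
(This is only a lower bound; the true E[α(G)] may be larger.)

E[α(G)] ≥ 1691/11 ≈ 153.727273.


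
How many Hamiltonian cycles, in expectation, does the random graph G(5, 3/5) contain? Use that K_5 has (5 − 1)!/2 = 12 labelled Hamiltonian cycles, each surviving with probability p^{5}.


K_5 has (5 − 1)!/2 = 12 labelled Hamiltonian cycles.
For each such Hamiltonian cycle H, let X_H = 1 if all 5 edges of H are present in G. Then P[X_H = 1] = p^{5} = (3/5)^{5} = 243/3125.
By linearity of expectation: E[X] = Σ_H E[X_H] = 12 · p^{5} = 12 · 243/3125 = 2916/3125.
Numerically: E[X] ≈ 0.93312.

E[X] = 12 · (3/5)^{5} = 2916/3125 ≈ 0.93312.


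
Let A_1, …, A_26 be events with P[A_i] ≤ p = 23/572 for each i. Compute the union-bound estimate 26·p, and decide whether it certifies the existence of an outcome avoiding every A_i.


Union bound: P[∪_{i=1}^{26} A_i] ≤ Σ_i P[A_i] ≤ 26·p = 26·(23/572) = 23/22.
Numerically: 23/22 ≈ 1.045.
Is 23/22 < 1? NO.
Since the bound 23/22 is ≥ 1, the union bound is uninformative here; it does NOT by itself certify existence.

26·p = 23/22 ≈ 1.045; existence NOT certified by the union bound.


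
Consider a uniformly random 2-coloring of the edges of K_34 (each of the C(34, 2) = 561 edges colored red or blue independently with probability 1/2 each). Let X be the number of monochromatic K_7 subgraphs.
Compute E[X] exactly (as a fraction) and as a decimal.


Let X = Σ_S X_S over the C(34, 7) = 5379616 subsets S of size 7, where X_S = 1 if the K_7 on S is monochromatic.
For a fixed S, the K_7 on S has C(7, 2) = 21 edges. P[all 21 edges red] = (1/2)^21, and likewise for blue, so P[monochromatic] = 2·(1/2)^21 = 2^{1 − 21} = 1/1048576.
By linearity: E[X] = C(34, 7) · 2^{1 − 21} = 5379616 · 1/1048576 = 168113/32768.
Numerically: E[X] ≈ 5.1304.

E[X] = C(34,7)·2^(1−C(7,2)) = 168113/32768 ≈ 5.1304.


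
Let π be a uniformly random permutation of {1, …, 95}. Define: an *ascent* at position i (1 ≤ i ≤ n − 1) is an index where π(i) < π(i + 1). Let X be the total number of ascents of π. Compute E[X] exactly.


Write X = Σ X_I over i = 1, …, 94, with X_I the indicator of one ascent.
There are 94 indicators.
For each fixed i, the pair (π(i), π(i+1)) is a uniformly random ordered pair of distinct values from {1, …, 95}; by symmetry P[π(i) < π(i+1)] = 1/2.
By linearity: E[X] = 94 · (1/2) = (95 − 1) · (1/2) = 47 ≈ 47.00000.

E[X] = 47 = 47.00000.


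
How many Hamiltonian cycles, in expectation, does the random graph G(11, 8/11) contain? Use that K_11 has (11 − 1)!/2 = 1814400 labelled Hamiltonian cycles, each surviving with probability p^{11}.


K_11 has (11 − 1)!/2 = 1814400 labelled Hamiltonian cycles.
For each such Hamiltonian cycle H, let X_H = 1 if all 11 edges of H are present in G. Then P[X_H = 1] = p^{11} = (8/11)^{11} = 8589934592/285311670611.
By linearity: E[X] = Σ_H E[X_H] = 1814400 · p^{11} = 1814400 · 8589934592/285311670611 = 15585577323724800/285311670611.
Numerically: E[X] ≈ 54626.

E[X] = 1814400 · (8/11)^{11} = 15585577323724800/285311670611 ≈ 54626.


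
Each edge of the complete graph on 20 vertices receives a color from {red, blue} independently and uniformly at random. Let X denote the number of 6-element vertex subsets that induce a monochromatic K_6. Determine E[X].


Let X = Σ_S X_S over the C(20, 6) = 38760 subsets S of size 6, where X_S = 1 if the K_6 on S is monochromatic.
For a fixed S, the K_6 on S has C(6, 2) = 15 edges. P[all 15 edges red] = (1/2)^15, and likewise for blue, so P[monochromatic] = 2·(1/2)^15 = 2^{1 − 15} = 1/16384.
By linearity: E[X] = C(20, 6) · 2^{1 − 15} = 38760 · 1/16384 = 4845/2048.
Numerically: E[X] ≈ 2.366.

E[X] = C(20,6)·2^(1−C(6,2)) = 4845/2048 ≈ 2.366.


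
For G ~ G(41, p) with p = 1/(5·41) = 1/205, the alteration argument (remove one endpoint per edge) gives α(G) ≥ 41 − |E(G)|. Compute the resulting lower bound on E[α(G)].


E[|E(G)|] = C(41, 2)·p = 820 · (1/205) = 4.
E[α(G)] ≥ n − E[|E(G)|] = 41 − 4 = 37.
Numerically: ≈ 37.000000.
(This is only a lower bound; the true E[α(G)] may be larger.)

E[α(G)] ≥ 37 ≈ 37.000000.


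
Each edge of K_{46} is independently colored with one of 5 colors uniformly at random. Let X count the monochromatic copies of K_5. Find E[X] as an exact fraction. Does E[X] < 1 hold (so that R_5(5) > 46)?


E[X] = C(46, 5) · 5^{1 − 10} = 1370754 · 5^{−9} = 1370754/1953125.
As a reduced fraction: E[X] = 1370754/1953125 ≈ 0.701826.
Is E[X] < 1? YES.
Since E[X] < 1, there exists a 5-coloring of K_{46} with no monochromatic K_5; hence R_5(5) > 46.

E[X] = 1370754/1953125 ≈ 0.701826; E[X] < 1, so R_5(5) > 46.


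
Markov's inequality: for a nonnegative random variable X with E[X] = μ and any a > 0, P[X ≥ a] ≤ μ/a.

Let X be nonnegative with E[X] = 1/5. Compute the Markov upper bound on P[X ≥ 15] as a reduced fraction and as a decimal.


μ = E[X] = 1/5, a = 15.
Markov: P[X ≥ 15] ≤ μ/a = (1/5)/15 = 1/75.
Numerically: ≈ 0.0133.
(Since a = 15 > μ = 0.2000, the bound 1/75 is < 1 and informative.)

P[X ≥ 15] ≤ 1/75 ≈ 0.0133.


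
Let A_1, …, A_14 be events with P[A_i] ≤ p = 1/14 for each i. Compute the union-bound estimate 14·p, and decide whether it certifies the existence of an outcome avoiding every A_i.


Union bound: P[∪_{i=1}^{14} A_i] ≤ Σ_i P[A_i] ≤ 14·p = 14·(1/14) = 1.
Numerically: 1 ≈ 1.00000.
Is 1 < 1? NO.
Since the bound 1 is ≥ 1, the union bound is uninformative here; it does NOT by itself certify existence.

14·p = 1 ≈ 1.00000; existence NOT certified by the union bound.


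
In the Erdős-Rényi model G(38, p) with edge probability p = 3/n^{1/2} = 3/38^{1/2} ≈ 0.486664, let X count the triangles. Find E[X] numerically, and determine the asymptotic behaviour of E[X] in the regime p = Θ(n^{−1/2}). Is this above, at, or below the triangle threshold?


Number of potential triangles: C(38, 3) = 8436.
Each occurs with probability p³ ≈ (0.486664)³ ≈ 1.15262589e-01.
By linearity: E[X] = C(38, 3)·p³ ≈ 8436 · 1.15262589e-01 ≈ 972.355198.
Since α = 1/2 < 1, p = c/n^{1/2} ≫ 1/n is above the triangle threshold p ~ 1/n. Asymptotically E[X] ~ (c³/6)·n^{3(1−α)} = (3³/6)·n^{1.5} → ∞; triangles are abundant w.h.p.

E[X] ≈ 972.355198; in regime p = Θ(1/n^{1/2}) E[X] diverges (above the triangle threshold p ~ 1/n).


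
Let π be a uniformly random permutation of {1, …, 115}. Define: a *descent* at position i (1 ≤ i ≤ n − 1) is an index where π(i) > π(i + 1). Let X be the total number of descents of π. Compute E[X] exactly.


Write X = Σ X_I over i = 1, …, 114, with X_I the indicator of one descent.
There are 114 indicators.
For each fixed i, the pair (π(i), π(i+1)) is a uniformly random ordered pair of distinct values from {1, …, 115}; by symmetry P[π(i) > π(i+1)] = 1/2.
By linearity: E[X] = 114 · (1/2) = (115 − 1) · (1/2) = 57 ≈ 57.000000.

E[X] = 57 = 57.000000.


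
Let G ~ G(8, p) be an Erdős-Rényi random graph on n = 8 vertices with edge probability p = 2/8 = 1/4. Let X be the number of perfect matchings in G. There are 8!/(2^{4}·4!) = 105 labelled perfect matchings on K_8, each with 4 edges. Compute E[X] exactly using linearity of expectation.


K_8 has 8!/(2^{4}·4!) = 105 labelled perfect matchings.
For each such perfect matching H, let X_H = 1 if all 4 edges of H are present in G. Then P[X_H = 1] = p^{4} = (1/4)^{4} = 1/256.
Summing the indicators: E[X] = Σ_H E[X_H] = 105 · p^{4} = 105 · 1/256 = 105/256.
Numerically: E[X] ≈ 0.4102.

E[X] = 105 · (1/4)^{4} = 105/256 ≈ 0.4102.


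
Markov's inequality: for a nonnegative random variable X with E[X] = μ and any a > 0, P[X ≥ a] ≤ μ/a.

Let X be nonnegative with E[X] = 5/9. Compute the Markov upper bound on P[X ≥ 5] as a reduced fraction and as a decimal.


μ = E[X] = 5/9, a = 5.
Markov: P[X ≥ 5] ≤ μ/a = (5/9)/5 = 1/9.
Numerically: ≈ 0.111111.
(Since a = 5 > μ = 0.555556, the bound 1/9 is < 1 and informative.)

P[X ≥ 5] ≤ 1/9 ≈ 0.111111.
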